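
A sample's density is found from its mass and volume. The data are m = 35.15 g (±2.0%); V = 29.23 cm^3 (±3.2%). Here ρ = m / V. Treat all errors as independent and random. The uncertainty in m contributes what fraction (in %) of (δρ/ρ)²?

28.1%

(δρ/ρ)² = (1·δm/m)² + (-1·δV/V)²
  m term: (1×0.0200)² = 0.000400
  V term: (-1×0.0320)² = 0.00102
Total = 0.00142. Share from m = 0.000400/0.00142 = 0.281.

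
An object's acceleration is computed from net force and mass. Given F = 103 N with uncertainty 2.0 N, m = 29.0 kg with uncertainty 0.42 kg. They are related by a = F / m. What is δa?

0.0860 m/s^2

Products/powers → add relative errors in quadrature, weighted by exponent:
  (1·δF/F)² = (1×0.0194)² = 0.000377;  (-1·δm/m)² = (-1×0.0145)² = 0.000210
δa/a = √(0.000587) = 0.0242
a = 3.55 m/s^2, so δa = 0.0242 × 3.55 = 0.0860 m/s^2.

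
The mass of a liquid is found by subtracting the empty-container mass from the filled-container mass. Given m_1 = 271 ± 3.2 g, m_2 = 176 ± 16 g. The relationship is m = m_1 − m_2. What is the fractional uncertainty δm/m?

0.172

m is a linear combination, so absolute uncertainties add in quadrature:
  (δm_1)² = 10.2;  (δm_2)² = 256
δm = √(266) = 16.3 g
m = 95.0 g, so δm/m = 16.3/95.0 = 0.172.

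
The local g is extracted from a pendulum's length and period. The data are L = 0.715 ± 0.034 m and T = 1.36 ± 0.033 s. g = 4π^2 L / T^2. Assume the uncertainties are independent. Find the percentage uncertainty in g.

Each factor contributes (exponent × relative error)² to (δg/g)²:
  (1·δL/L)² = (1×0.0476)² = 0.00226;  (-2·δT/T)² = (-2×0.0243)² = 0.00236
δg/g = √(0.00462) = 0.0679

6.79%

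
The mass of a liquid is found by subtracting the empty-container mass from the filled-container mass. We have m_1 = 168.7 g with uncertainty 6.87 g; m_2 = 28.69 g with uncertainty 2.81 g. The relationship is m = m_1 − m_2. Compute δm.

7.42 g

Absolute uncertainties add in quadrature for a linear combination:
  (δm_1)² = 47.2;  (δm_2)² = 7.90
δm = √(55.1) = 7.42 g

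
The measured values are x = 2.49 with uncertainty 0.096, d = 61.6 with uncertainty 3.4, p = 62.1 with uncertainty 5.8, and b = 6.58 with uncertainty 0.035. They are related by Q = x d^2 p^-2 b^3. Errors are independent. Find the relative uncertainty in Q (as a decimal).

For a monomial Q ∝ x, d^2, p^-2, b^3, fractional errors add in quadrature:
  (1·δx/x)² = (1×0.0386)² = 0.00149;  (2·δd/d)² = (2×0.0552)² = 0.0122;  (-2·δp/p)² = (-2×0.0934)² = 0.0349;  (3·δb/b)² = (3×0.00532)² = 0.000255
δQ/Q = √(0.0488) = 0.221

0.221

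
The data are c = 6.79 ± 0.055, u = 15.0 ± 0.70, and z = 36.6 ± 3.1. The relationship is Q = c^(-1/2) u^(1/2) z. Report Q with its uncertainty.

Products/powers → add relative errors in quadrature, weighted by exponent:
  (−½·δc/c)² = (-0.5×0.00810)² = 1.64e-05;  (½·δu/u)² = (0.5×0.0467)² = 0.000544;  (1·δz/z)² = (1×0.0847)² = 0.00717
δQ/Q = √(0.00773) = 0.0879
Q = 54.4, so δQ = 0.0879 × 54.4 = 4.78.

54.4 ± 4.78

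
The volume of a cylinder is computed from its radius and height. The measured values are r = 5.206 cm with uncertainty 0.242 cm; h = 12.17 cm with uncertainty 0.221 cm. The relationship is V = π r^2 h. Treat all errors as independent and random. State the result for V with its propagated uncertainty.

1036 ± 98.2 cm^3

Products/powers → add relative errors in quadrature, weighted by exponent:
  (2·δr/r)² = (2×0.0465)² = 0.00864;  (1·δh/h)² = (1×0.0182)² = 0.000330
δV/V = √(0.00897) = 0.0947
V = 1036 cm^3, so δV = 0.0947 × 1036 = 98.2 cm^3.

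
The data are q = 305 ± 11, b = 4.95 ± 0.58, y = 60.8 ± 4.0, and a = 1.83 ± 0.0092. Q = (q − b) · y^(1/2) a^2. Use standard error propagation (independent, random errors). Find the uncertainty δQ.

Let u = q − b = 300. δu = √(δq² + δb²) = √(121 + 0.336) = 11.0, so δu/u = 0.0367.
Q is then a monomial in u, y, a:
δQ/Q = √((δu/u)² + (½·δy/y)² + (2·δa/a)²) = √(0.00135 + 0.00108 + 0.000101) = 0.0503
Q = 7840, so δQ = 0.0503 × 7840 = 394.

394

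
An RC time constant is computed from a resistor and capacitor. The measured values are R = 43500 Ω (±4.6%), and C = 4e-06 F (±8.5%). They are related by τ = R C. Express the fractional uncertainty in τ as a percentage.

9.66%

Relative error in a monomial: (δτ/τ)² = Σ (nᵢ · δxᵢ/xᵢ)².
  (1·δR/R)² = (1×0.0460)² = 0.00212;  (1·δC/C)² = (1×0.0850)² = 0.00723
δτ/τ = √(0.00934) = 0.0966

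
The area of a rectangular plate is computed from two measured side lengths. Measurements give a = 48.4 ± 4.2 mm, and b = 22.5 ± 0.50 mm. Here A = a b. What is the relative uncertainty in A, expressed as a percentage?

8.96%

Since A is a product/quotient, work with relative uncertainties:
  (1·δa/a)² = (1×0.0868)² = 0.00753;  (1·δb/b)² = (1×0.0222)² = 0.000494
δA/A = √(0.00802) = 0.0896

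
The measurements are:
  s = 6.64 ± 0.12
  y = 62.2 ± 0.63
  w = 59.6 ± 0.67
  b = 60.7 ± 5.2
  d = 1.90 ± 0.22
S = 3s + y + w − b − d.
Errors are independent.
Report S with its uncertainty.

S is a linear combination, so absolute uncertainties add in quadrature:
  (3·δs)² = 0.130;  (δy)² = 0.397;  (δw)² = 0.449;  (δb)² = 27.0;  (δd)² = 0.0484
δS = √(28.1) = 5.30
S = 79.1.

79.1 ± 5.30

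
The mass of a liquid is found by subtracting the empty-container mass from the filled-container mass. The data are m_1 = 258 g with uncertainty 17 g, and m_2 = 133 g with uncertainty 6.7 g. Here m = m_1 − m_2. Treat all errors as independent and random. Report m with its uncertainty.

Sums and differences: (δm)² = Σ (cᵢ δxᵢ)².
  (δm_1)² = 289;  (δm_2)² = 44.9
δm = √(334) = 18.3 g
m = 125 g.

125 ± 18.3 g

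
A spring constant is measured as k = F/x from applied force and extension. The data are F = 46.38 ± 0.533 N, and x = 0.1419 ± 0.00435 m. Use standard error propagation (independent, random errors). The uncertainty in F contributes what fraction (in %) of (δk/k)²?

12.3%

(δk/k)² = (1·δF/F)² + (-1·δx/x)²
  F term: (1×0.0115)² = 0.000132
  x term: (-1×0.0307)² = 0.000940
Total = 0.00107. Share from F = 0.000132/0.00107 = 0.123.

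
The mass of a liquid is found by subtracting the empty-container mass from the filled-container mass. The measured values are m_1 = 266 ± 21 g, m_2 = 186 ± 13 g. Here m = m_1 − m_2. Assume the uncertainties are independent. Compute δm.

24.7 g

For a sum/difference, combine absolute errors in quadrature:
  (δm_1)² = 441;  (δm_2)² = 169
δm = √(610) = 24.7 g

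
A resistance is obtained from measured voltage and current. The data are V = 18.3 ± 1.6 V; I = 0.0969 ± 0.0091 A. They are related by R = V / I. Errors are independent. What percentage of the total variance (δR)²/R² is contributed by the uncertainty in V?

46.4%

(δR/R)² = (1·δV/V)² + (-1·δI/I)²
  V term: (1×0.0874)² = 0.00764
  I term: (-1×0.0939)² = 0.00882
Total = 0.0165. Share from V = 0.00764/0.0165 = 0.464.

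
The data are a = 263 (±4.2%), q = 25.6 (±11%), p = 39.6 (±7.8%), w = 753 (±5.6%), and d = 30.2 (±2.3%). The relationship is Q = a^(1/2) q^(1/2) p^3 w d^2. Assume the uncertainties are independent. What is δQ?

8.82e+11

Each factor contributes (exponent × relative error)² to (δQ/Q)²:
  (½·δa/a)² = (0.5×0.0420)² = 0.000441;  (½·δq/q)² = (0.5×0.110)² = 0.00302;  (3·δp/p)² = (3×0.0780)² = 0.0548;  (1·δw/w)² = (1×0.0560)² = 0.00314;  (2·δd/d)² = (2×0.0230)² = 0.00212
δQ/Q = √(0.0635) = 0.252
Q = 3.5e+12, so δQ = 0.252 × 3.5e+12 = 8.82e+11.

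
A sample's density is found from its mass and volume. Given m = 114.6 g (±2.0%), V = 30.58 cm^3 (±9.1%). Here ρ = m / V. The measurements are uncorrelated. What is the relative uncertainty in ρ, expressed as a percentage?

9.32%

For a monomial ρ ∝ m, V^-1, fractional errors add in quadrature:
  (1·δm/m)² = (1×0.0200)² = 0.000400;  (-1·δV/V)² = (-1×0.0910)² = 0.00828
δρ/ρ = √(0.00868) = 0.0932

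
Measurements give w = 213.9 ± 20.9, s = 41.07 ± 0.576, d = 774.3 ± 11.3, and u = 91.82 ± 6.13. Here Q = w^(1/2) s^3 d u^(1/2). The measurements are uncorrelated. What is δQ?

5.57e+08

Since Q is a product/quotient, work with relative uncertainties:
  (½·δw/w)² = (0.5×0.0977)² = 0.00239;  (3·δs/s)² = (3×0.0140)² = 0.00177;  (1·δd/d)² = (1×0.0146)² = 0.000213;  (½·δu/u)² = (0.5×0.0668)² = 0.00111
δQ/Q = √(0.00548) = 0.0741
Q = 7.517e+09, so δQ = 0.0741 × 7.517e+09 = 5.57e+08.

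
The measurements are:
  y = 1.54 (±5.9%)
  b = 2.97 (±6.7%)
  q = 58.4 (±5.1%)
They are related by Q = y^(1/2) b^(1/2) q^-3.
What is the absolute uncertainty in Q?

1.71e-06

Since Q is a product/quotient, work with relative uncertainties:
  (½·δy/y)² = (0.5×0.0590)² = 0.000870;  (½·δb/b)² = (0.5×0.0670)² = 0.00112;  (-3·δq/q)² = (-3×0.0510)² = 0.0234
δQ/Q = √(0.0254) = 0.159
Q = 1.07e-05, so δQ = 0.159 × 1.07e-05 = 1.71e-06.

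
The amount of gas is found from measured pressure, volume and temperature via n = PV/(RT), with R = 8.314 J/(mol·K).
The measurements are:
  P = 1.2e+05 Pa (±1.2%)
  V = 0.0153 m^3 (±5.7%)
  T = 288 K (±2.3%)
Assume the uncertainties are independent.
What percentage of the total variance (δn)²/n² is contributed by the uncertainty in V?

82.8%

(δn/n)² = (1·δP/P)² + (1·δV/V)² + (-1·δT/T)²
  P term: (1×0.0120)² = 0.000144
  V term: (1×0.0570)² = 0.00325
  T term: (-1×0.0230)² = 0.000529
Total = 0.00392. Share from V = 0.00325/0.00392 = 0.828.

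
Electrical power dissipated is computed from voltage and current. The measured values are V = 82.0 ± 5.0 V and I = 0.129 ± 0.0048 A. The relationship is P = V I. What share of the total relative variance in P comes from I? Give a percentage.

27.1%

(δP/P)² = (1·δV/V)² + (1·δI/I)²
  V term: (1×0.0610)² = 0.00372
  I term: (1×0.0372)² = 0.00138
Total = 0.00510. Share from I = 0.00138/0.00510 = 0.271.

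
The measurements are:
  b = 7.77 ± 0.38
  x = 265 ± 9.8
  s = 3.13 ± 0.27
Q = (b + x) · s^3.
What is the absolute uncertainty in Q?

Let u = b + x = 273. δu = √(δb² + δx²) = √(0.144 + 96.0) = 9.81, so δu/u = 0.0360.
Q is then a monomial in u, s:
δQ/Q = √((δu/u)² + (3·δs/s)²) = √(0.00129 + 0.0670) = 0.261
Q = 8360, so δQ = 0.261 × 8360 = 2190.

2190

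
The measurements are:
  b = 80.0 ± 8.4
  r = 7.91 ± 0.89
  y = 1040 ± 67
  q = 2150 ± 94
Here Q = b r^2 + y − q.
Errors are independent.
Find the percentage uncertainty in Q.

Let p = b·r^2 = 5010. δp/p = √((1·δb/b)² + (2·δr/r)²) = √(0.0110 + 0.0506) = 0.248, so δp = 1240.
Q = p + y − q: δQ = √(δp² + δy² + δq²) = √(1.54e+06 + 4490 + 8840) = 1250
Q = 3900, so δQ/Q = 1250/3900 = 0.320.

32.0%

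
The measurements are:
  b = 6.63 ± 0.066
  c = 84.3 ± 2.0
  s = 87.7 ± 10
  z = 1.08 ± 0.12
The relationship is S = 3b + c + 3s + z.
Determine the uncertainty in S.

Absolute uncertainties add in quadrature for a linear combination:
  (3·δb)² = 0.0392;  (δc)² = 4.00;  (3·δs)² = 900;  (δz)² = 0.0144
δS = √(904) = 30.1

30.1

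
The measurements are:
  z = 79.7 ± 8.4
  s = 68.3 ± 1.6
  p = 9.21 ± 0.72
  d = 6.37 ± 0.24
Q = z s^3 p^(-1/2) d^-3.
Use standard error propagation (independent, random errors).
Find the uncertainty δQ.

5640

Products/powers → add relative errors in quadrature, weighted by exponent:
  (1·δz/z)² = (1×0.105)² = 0.0111;  (3·δs/s)² = (3×0.0234)² = 0.00494;  (−½·δp/p)² = (-0.5×0.0782)² = 0.00153;  (-3·δd/d)² = (-3×0.0377)² = 0.0128
δQ/Q = √(0.0304) = 0.174
Q = 32400, so δQ = 0.174 × 32400 = 5640.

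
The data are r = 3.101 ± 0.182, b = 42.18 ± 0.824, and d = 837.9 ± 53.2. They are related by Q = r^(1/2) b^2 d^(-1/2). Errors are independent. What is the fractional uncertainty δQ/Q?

0.0583

Products/powers → add relative errors in quadrature, weighted by exponent:
  (½·δr/r)² = (0.5×0.0587)² = 0.000861;  (2·δb/b)² = (2×0.0195)² = 0.00153;  (−½·δd/d)² = (-0.5×0.0635)² = 0.00101
δQ/Q = √(0.00340) = 0.0583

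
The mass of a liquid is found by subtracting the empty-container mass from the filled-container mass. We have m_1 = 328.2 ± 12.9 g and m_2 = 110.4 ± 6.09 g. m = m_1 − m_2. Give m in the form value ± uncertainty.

m is a linear combination, so absolute uncertainties add in quadrature:
  (δm_1)² = 166;  (δm_2)² = 37.1
δm = √(203) = 14.3 g
m = 217.8 g.

217.8 ± 14.3 g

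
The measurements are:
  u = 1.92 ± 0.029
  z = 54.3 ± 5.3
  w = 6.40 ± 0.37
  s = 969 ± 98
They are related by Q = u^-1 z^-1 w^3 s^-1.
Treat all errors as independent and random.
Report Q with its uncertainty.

Q is a product of powers, so relative uncertainties combine in quadrature:
  (-1·δu/u)² = (-1×0.0151)² = 0.000228;  (-1·δz/z)² = (-1×0.0976)² = 0.00953;  (3·δw/w)² = (3×0.0578)² = 0.0301;  (-1·δs/s)² = (-1×0.101)² = 0.0102
δQ/Q = √(0.0501) = 0.224
Q = 0.00259, so δQ = 0.224 × 0.00259 = 0.000581.

0.00259 ± 0.000581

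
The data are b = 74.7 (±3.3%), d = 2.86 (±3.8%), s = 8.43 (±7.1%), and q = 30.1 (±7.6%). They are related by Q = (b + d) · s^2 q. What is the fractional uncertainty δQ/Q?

0.164

Let u = b + d = 77.6. δu = √(δb² + δd²) = √(6.08 + 0.0118) = 2.47, so δu/u = 0.0318.
Q is then a monomial in u, s, q:
δQ/Q = √((δu/u)² + (2·δs/s)² + (1·δq/q)²) = √(0.00101 + 0.0202 + 0.00578) = 0.164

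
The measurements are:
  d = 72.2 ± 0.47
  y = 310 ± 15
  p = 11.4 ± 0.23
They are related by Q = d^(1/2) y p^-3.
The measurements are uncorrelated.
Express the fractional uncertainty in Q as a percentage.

Relative error in a monomial: (δQ/Q)² = Σ (nᵢ · δxᵢ/xᵢ)².
  (½·δd/d)² = (0.5×0.00651)² = 1.06e-05;  (1·δy/y)² = (1×0.0484)² = 0.00234;  (-3·δp/p)² = (-3×0.0202)² = 0.00366
δQ/Q = √(0.00602) = 0.0776

7.76%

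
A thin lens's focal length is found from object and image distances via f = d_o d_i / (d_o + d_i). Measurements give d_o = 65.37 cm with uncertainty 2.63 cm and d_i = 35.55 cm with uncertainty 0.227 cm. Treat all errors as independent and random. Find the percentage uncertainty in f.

1.48%

∂f/∂d_o = (d_i/(d_o+d_i))² = 0.124;  ∂f/∂d_i = (d_o/(d_o+d_i))² = 0.420
δf = √((∂f/∂d_o · δd_o)² + (∂f/∂d_i · δd_i)²) = √(0.107 + 0.00907) = 0.340 cm
f = 23.03 cm, so δf/f = 0.340/23.03 = 0.0148.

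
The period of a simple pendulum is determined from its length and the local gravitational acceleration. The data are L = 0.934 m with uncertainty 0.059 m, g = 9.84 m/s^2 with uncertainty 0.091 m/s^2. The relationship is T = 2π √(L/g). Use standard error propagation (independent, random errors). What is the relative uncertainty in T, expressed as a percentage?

T is a product of powers, so relative uncertainties combine in quadrature:
  (½·δL/L)² = (0.5×0.0632)² = 0.000998;  (−½·δg/g)² = (-0.5×0.00925)² = 2.14e-05
δT/T = √(0.00102) = 0.0319

3.19%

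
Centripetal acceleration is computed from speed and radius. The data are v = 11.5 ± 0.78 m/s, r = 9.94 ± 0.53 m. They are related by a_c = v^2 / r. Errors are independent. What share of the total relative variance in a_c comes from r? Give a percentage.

13.4%

(δa_c/a_c)² = (2·δv/v)² + (-1·δr/r)²
  v term: (2×0.0678)² = 0.0184
  r term: (-1×0.0533)² = 0.00284
Total = 0.0212. Share from r = 0.00284/0.0212 = 0.134.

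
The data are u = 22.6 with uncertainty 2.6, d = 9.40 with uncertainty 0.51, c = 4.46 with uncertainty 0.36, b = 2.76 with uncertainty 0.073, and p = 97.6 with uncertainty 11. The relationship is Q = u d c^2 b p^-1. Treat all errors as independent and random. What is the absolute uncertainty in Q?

Relative error in a monomial: (δQ/Q)² = Σ (nᵢ · δxᵢ/xᵢ)².
  (1·δu/u)² = (1×0.115)² = 0.0132;  (1·δd/d)² = (1×0.0543)² = 0.00294;  (2·δc/c)² = (2×0.0807)² = 0.0261;  (1·δb/b)² = (1×0.0264)² = 0.000700;  (-1·δp/p)² = (-1×0.113)² = 0.0127
δQ/Q = √(0.0556) = 0.236
Q = 119, so δQ = 0.236 × 119 = 28.2.

28.2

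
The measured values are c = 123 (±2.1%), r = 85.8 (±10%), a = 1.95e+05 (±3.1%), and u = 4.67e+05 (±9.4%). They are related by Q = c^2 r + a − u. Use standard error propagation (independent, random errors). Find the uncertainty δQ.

1.48e+05

Let p = c^2·r = 1.3e+06. δp/p = √((2·δc/c)² + (1·δr/r)²) = √(0.00176 + 0.0100) = 0.108, so δp = 1.41e+05.
Q = p + a − u: δQ = √(δp² + δa² + δu²) = √(1.98e+10 + 3.65e+07 + 1.93e+09) = 1.48e+05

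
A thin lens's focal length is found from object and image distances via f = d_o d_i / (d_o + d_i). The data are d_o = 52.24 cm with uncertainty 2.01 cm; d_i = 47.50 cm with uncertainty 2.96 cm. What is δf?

0.931 cm

∂f/∂d_o = (d_i/(d_o+d_i))² = 0.227;  ∂f/∂d_i = (d_o/(d_o+d_i))² = 0.274
δf = √((∂f/∂d_o · δd_o)² + (∂f/∂d_i · δd_i)²) = √(0.208 + 0.659) = 0.931 cm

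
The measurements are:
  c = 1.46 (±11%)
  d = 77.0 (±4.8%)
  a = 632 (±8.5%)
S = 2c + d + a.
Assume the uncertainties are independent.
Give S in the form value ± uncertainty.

Each term contributes (cᵢ δxᵢ)² to (δS)²:
  (2·δc)² = 0.103;  (δd)² = 13.7;  (δa)² = 2890
δS = √(2900) = 53.8
S = 712.

712 ± 53.8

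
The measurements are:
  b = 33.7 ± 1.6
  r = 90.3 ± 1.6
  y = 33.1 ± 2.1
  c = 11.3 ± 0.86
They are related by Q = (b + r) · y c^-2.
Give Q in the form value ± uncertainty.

Let u = b + r = 124. δu = √(δb² + δr²) = √(2.56 + 2.56) = 2.26, so δu/u = 0.0182.
Q is then a monomial in u, y, c:
δQ/Q = √((δu/u)² + (1·δy/y)² + (-2·δc/c)²) = √(0.000333 + 0.00403 + 0.0232) = 0.166
Q = 32.1, so δQ = 0.166 × 32.1 = 5.33.

32.1 ± 5.33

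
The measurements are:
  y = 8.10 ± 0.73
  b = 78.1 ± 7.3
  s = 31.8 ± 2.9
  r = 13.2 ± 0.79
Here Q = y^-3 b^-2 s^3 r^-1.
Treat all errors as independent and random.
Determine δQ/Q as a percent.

43.2%

Since Q is a product/quotient, work with relative uncertainties:
  (-3·δy/y)² = (-3×0.0901)² = 0.0731;  (-2·δb/b)² = (-2×0.0935)² = 0.0349;  (3·δs/s)² = (3×0.0912)² = 0.0748;  (-1·δr/r)² = (-1×0.0598)² = 0.00358
δQ/Q = √(0.186) = 0.432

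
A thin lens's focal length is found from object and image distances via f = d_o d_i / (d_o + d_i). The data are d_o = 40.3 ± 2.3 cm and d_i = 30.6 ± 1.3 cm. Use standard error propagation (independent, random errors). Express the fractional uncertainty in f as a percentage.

3.45%

∂f/∂d_o = (d_i/(d_o+d_i))² = 0.186;  ∂f/∂d_i = (d_o/(d_o+d_i))² = 0.323
δf = √((∂f/∂d_o · δd_o)² + (∂f/∂d_i · δd_i)²) = √(0.184 + 0.176) = 0.600 cm
f = 17.4 cm, so δf/f = 0.600/17.4 = 0.0345.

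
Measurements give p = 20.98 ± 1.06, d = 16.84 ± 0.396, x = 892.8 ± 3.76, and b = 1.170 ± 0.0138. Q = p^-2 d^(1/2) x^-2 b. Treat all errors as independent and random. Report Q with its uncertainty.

(1.368 ± 0.141) × 10^-8

Q is a product of powers, so relative uncertainties combine in quadrature:
  (-2·δp/p)² = (-2×0.0505)² = 0.0102;  (½·δd/d)² = (0.5×0.0235)² = 0.000138;  (-2·δx/x)² = (-2×0.00421)² = 7.09e-05;  (1·δb/b)² = (1×0.0118)² = 0.000139
δQ/Q = √(0.0106) = 0.103
Q = 1.368e-08, so δQ = 0.103 × 1.368e-08 = 1.41e-09.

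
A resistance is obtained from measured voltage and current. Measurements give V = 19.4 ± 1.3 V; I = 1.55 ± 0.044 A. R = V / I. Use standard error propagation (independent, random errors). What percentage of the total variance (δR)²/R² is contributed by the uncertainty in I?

(δR/R)² = (1·δV/V)² + (-1·δI/I)²
  V term: (1×0.0670)² = 0.00449
  I term: (-1×0.0284)² = 0.000806
Total = 0.00530. Share from I = 0.000806/0.00530 = 0.152.

15.2%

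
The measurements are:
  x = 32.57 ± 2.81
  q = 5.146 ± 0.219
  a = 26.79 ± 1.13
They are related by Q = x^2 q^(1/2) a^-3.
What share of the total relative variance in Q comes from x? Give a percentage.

(δQ/Q)² = (2·δx/x)² + (½·δq/q)² + (-3·δa/a)²
  x term: (2×0.0863)² = 0.0298
  q term: (0.5×0.0426)² = 0.000453
  a term: (-3×0.0422)² = 0.0160
Total = 0.0462. Share from x = 0.0298/0.0462 = 0.644.

64.4%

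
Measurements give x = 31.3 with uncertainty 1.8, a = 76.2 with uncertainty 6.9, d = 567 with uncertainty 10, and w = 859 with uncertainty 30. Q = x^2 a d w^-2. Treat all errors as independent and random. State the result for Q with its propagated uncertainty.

Each factor contributes (exponent × relative error)² to (δQ/Q)²:
  (2·δx/x)² = (2×0.0575)² = 0.0132;  (1·δa/a)² = (1×0.0906)² = 0.00820;  (1·δd/d)² = (1×0.0176)² = 0.000311;  (-2·δw/w)² = (-2×0.0349)² = 0.00488
δQ/Q = √(0.0266) = 0.163
Q = 57.4, so δQ = 0.163 × 57.4 = 9.36.

57.4 ± 9.36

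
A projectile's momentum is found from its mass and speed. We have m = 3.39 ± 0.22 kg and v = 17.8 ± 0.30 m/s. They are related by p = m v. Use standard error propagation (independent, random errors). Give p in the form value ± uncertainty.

Products/powers → add relative errors in quadrature, weighted by exponent:
  (1·δm/m)² = (1×0.0649)² = 0.00421;  (1·δv/v)² = (1×0.0169)² = 0.000284
δp/p = √(0.00450) = 0.0670
p = 60.3 kg·m/s, so δp = 0.0670 × 60.3 = 4.05 kg·m/s.

60.3 ± 4.05 kg·m/s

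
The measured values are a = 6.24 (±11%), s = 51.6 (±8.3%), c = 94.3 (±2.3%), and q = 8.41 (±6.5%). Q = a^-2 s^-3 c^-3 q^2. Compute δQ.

5.73e-12

Since Q is a product/quotient, work with relative uncertainties:
  (-2·δa/a)² = (-2×0.110)² = 0.0484;  (-3·δs/s)² = (-3×0.0830)² = 0.0620;  (-3·δc/c)² = (-3×0.0230)² = 0.00476;  (2·δq/q)² = (2×0.0650)² = 0.0169
δQ/Q = √(0.132) = 0.363
Q = 1.58e-11, so δQ = 0.363 × 1.58e-11 = 5.73e-12.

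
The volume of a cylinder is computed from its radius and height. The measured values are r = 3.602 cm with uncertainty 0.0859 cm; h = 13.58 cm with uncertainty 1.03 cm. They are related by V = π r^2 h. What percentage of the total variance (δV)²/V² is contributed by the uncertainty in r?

(δV/V)² = (2·δr/r)² + (1·δh/h)²
  r term: (2×0.0238)² = 0.00227
  h term: (1×0.0758)² = 0.00575
Total = 0.00803. Share from r = 0.00227/0.00803 = 0.283.

28.3%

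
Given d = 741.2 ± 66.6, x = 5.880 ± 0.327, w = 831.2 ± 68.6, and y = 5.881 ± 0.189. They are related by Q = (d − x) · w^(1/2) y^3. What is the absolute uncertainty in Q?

Let u = d − x = 735.3. δu = √(δd² + δx²) = √(4440 + 0.107) = 66.6, so δu/u = 0.0906.
Q is then a monomial in u, w, y:
δQ/Q = √((δu/u)² + (½·δw/w)² + (3·δy/y)²) = √(0.00820 + 0.00170 + 0.00930) = 0.139
Q = 4.312e+06, so δQ = 0.139 × 4.312e+06 = 5.98e+05.

5.98e+05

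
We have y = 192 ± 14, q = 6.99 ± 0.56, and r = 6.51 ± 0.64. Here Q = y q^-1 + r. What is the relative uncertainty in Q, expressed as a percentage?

8.96%

Let p = y·q^-1 = 27.5. δp/p = √((1·δy/y)² + (-1·δq/q)²) = √(0.00532 + 0.00642) = 0.108, so δp = 2.98.
Q = p + r: δQ = √(δp² + δr²) = √(8.85 + 0.410) = 3.04
Q = 34.0, so δQ/Q = 3.04/34.0 = 0.0896.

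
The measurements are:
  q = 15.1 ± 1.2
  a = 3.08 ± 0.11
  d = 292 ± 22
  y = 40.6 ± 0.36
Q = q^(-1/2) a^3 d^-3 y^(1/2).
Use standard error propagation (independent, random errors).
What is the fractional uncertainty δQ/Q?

0.253

Q is a product of powers, so relative uncertainties combine in quadrature:
  (−½·δq/q)² = (-0.5×0.0795)² = 0.00158;  (3·δa/a)² = (3×0.0357)² = 0.0115;  (-3·δd/d)² = (-3×0.0753)² = 0.0511;  (½·δy/y)² = (0.5×0.00887)² = 1.97e-05
δQ/Q = √(0.0642) = 0.253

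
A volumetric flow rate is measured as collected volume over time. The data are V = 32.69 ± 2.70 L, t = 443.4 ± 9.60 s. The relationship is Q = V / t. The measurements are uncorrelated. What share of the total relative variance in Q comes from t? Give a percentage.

6.43%

(δQ/Q)² = (1·δV/V)² + (-1·δt/t)²
  V term: (1×0.0826)² = 0.00682
  t term: (-1×0.0217)² = 0.000469
Total = 0.00729. Share from t = 0.000469/0.00729 = 0.0643.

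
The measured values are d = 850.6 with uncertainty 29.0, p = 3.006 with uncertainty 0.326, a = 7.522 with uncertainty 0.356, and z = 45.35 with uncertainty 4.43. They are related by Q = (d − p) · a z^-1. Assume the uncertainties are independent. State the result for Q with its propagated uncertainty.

Let u = d − p = 847.6. δu = √(δd² + δp²) = √(841 + 0.106) = 29.0, so δu/u = 0.0342.
Q is then a monomial in u, a, z:
δQ/Q = √((δu/u)² + (1·δa/a)² + (-1·δz/z)²) = √(0.00117 + 0.00224 + 0.00954) = 0.114
Q = 140.6, so δQ = 0.114 × 140.6 = 16.0.

140.6 ± 16.0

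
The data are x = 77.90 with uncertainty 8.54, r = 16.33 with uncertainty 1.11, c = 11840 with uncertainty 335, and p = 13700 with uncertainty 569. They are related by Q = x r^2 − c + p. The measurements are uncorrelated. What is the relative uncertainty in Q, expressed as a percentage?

16.3%

Let w = x·r^2 = 20770. δw/w = √((1·δx/x)² + (2·δr/r)²) = √(0.0120 + 0.0185) = 0.175, so δw = 3630.
Q = w − c + p: δQ = √(δw² + δc² + δp²) = √(1.32e+07 + 1.12e+05 + 3.24e+05) = 3690
Q = 22630, so δQ/Q = 3690/22630 = 0.163.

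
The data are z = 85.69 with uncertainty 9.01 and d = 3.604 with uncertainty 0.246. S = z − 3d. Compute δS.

9.04

Each term contributes (cᵢ δxᵢ)² to (δS)²:
  (δz)² = 81.2;  (3·δd)² = 0.545
δS = √(81.7) = 9.04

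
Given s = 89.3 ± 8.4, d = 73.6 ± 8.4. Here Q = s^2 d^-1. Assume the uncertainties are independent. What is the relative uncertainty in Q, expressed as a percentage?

Since Q is a product/quotient, work with relative uncertainties:
  (2·δs/s)² = (2×0.0941)² = 0.0354;  (-1·δd/d)² = (-1×0.114)² = 0.0130
δQ/Q = √(0.0484) = 0.220

22.0%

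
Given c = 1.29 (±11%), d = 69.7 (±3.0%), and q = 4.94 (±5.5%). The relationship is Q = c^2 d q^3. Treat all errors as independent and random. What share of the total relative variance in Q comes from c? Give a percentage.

(δQ/Q)² = (2·δc/c)² + (1·δd/d)² + (3·δq/q)²
  c term: (2×0.110)² = 0.0484
  d term: (1×0.0300)² = 0.000900
  q term: (3×0.0550)² = 0.0272
Total = 0.0765. Share from c = 0.0484/0.0765 = 0.632.

63.2%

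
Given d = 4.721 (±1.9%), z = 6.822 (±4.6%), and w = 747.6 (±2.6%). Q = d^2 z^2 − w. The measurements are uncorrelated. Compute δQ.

Let p = d^2·z^2 = 1037. δp/p = √((2·δd/d)² + (2·δz/z)²) = √(0.00144 + 0.00846) = 0.0995, so δp = 103.
Q = p − w: δQ = √(δp² + δw²) = √(10700 + 378) = 105

105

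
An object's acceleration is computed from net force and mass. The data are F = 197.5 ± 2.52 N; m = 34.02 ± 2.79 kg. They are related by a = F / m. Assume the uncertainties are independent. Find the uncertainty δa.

0.482 m/s^2

Each factor contributes (exponent × relative error)² to (δa/a)²:
  (1·δF/F)² = (1×0.0128)² = 0.000163;  (-1·δm/m)² = (-1×0.0820)² = 0.00673
δa/a = √(0.00689) = 0.0830
a = 5.805 m/s^2, so δa = 0.0830 × 5.805 = 0.482 m/s^2.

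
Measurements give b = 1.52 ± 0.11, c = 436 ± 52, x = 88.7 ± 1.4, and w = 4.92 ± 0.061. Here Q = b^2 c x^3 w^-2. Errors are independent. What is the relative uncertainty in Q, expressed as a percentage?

Q is a product of powers, so relative uncertainties combine in quadrature:
  (2·δb/b)² = (2×0.0724)² = 0.0209;  (1·δc/c)² = (1×0.119)² = 0.0142;  (3·δx/x)² = (3×0.0158)² = 0.00224;  (-2·δw/w)² = (-2×0.0124)² = 0.000615
δQ/Q = √(0.0380) = 0.195

19.5%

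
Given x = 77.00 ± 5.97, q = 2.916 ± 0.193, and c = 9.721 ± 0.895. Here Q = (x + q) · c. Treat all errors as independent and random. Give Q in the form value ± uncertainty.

Let u = x + q = 79.92. δu = √(δx² + δq²) = √(35.6 + 0.0372) = 5.97, so δu/u = 0.0747.
Q is then a monomial in u, c:
δQ/Q = √((δu/u)² + (1·δc/c)²) = √(0.00559 + 0.00848) = 0.119
Q = 776.9, so δQ = 0.119 × 776.9 = 92.1.

776.9 ± 92.1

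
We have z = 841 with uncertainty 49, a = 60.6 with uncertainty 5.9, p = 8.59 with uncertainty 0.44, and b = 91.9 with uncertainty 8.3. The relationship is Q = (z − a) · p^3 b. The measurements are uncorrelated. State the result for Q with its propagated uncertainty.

Let u = z − a = 780. δu = √(δz² + δa²) = √(2400 + 34.8) = 49.4, so δu/u = 0.0632.
Q is then a monomial in u, p, b:
δQ/Q = √((δu/u)² + (3·δp/p)² + (1·δb/b)²) = √(0.00400 + 0.0236 + 0.00816) = 0.189
Q = 4.55e+07, so δQ = 0.189 × 4.55e+07 = 8.6e+06.

(4.55 ± 0.860) × 10^7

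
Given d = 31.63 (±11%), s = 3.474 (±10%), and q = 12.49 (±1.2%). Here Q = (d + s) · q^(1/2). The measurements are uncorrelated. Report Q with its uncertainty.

Let u = d + s = 35.10. δu = √(δd² + δs²) = √(12.1 + 0.121) = 3.50, so δu/u = 0.0996.
Q is then a monomial in u, q:
δQ/Q = √((δu/u)² + (½·δq/q)²) = √(0.00992 + 3.6e-05) = 0.0998
Q = 124.1, so δQ = 0.0998 × 124.1 = 12.4.

124.1 ± 12.4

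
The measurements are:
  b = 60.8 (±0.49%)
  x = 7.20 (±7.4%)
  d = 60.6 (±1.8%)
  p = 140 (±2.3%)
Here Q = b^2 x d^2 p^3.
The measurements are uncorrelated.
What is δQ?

Since Q is a product/quotient, work with relative uncertainties:
  (2·δb/b)² = (2×0.00490)² = 9.6e-05;  (1·δx/x)² = (1×0.0740)² = 0.00548;  (2·δd/d)² = (2×0.0180)² = 0.00130;  (3·δp/p)² = (3×0.0230)² = 0.00476
δQ/Q = √(0.0116) = 0.108
Q = 2.68e+14, so δQ = 0.108 × 2.68e+14 = 2.89e+13.

2.89e+13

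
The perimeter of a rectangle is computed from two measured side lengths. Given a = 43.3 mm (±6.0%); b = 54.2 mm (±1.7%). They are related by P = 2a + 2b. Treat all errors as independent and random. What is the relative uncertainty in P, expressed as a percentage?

2.83%

Absolute uncertainties add in quadrature for a linear combination:
  (2·δa)² = 27.0;  (2·δb)² = 3.40
δP = √(30.4) = 5.51 mm
P = 195 mm, so δP/P = 5.51/195 = 0.0283.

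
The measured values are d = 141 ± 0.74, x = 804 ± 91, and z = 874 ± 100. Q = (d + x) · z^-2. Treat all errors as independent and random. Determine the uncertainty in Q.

0.000307

Let u = d + x = 945. δu = √(δd² + δx²) = √(0.548 + 8280) = 91.0, so δu/u = 0.0963.
Q is then a monomial in u, z:
δQ/Q = √((δu/u)² + (-2·δz/z)²) = √(0.00927 + 0.0524) = 0.248
Q = 0.00124, so δQ = 0.248 × 0.00124 = 0.000307.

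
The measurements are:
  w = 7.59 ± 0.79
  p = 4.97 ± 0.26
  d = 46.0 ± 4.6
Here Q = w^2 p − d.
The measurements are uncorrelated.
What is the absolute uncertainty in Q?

61.6

Let h = w^2·p = 286. δh/h = √((2·δw/w)² + (1·δp/p)²) = √(0.0433 + 0.00274) = 0.215, so δh = 61.5.
Q = h − d: δQ = √(δh² + δd²) = √(3780 + 21.2) = 61.6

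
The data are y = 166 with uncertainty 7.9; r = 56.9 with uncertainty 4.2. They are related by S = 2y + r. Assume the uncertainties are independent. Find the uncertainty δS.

Absolute uncertainties add in quadrature for a linear combination:
  (2·δy)² = 250;  (δr)² = 17.6
δS = √(267) = 16.3

16.3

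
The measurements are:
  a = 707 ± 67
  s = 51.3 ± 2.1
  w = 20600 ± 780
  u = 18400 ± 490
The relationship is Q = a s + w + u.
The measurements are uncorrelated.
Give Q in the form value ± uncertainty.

Let p = a·s = 36300. δp/p = √((1·δa/a)² + (1·δs/s)²) = √(0.00898 + 0.00168) = 0.103, so δp = 3740.
Q = p + w + u: δQ = √(δp² + δw² + δu²) = √(1.4e+07 + 6.08e+05 + 2.4e+05) = 3860
Q = 75300.

75300 ± 3860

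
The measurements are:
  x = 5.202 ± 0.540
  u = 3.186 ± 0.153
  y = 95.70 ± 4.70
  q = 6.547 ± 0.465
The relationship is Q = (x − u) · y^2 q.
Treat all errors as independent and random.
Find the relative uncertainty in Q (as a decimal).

0.304

Let w = x − u = 2.016. δw = √(δx² + δu²) = √(0.292 + 0.0234) = 0.561, so δw/w = 0.278.
Q is then a monomial in w, y, q:
δQ/Q = √((δw/w)² + (2·δy/y)² + (1·δq/q)²) = √(0.0775 + 0.00965 + 0.00504) = 0.304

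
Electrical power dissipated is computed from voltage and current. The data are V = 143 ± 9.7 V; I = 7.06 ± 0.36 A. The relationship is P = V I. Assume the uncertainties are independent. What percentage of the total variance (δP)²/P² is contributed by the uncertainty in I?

36.1%

(δP/P)² = (1·δV/V)² + (1·δI/I)²
  V term: (1×0.0678)² = 0.00460
  I term: (1×0.0510)² = 0.00260
Total = 0.00720. Share from I = 0.00260/0.00720 = 0.361.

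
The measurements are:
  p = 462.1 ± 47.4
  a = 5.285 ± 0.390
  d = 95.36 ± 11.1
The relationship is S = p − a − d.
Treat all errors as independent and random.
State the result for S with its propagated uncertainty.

361.5 ± 48.7

S is a linear combination, so absolute uncertainties add in quadrature:
  (δp)² = 2250;  (δa)² = 0.152;  (δd)² = 123
δS = √(2370) = 48.7
S = 361.5.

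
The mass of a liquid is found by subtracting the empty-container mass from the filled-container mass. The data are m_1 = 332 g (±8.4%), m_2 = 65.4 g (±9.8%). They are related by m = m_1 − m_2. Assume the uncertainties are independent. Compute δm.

For a sum/difference, combine absolute errors in quadrature:
  (δm_1)² = 778;  (δm_2)² = 41.1
δm = √(819) = 28.6 g

28.6 g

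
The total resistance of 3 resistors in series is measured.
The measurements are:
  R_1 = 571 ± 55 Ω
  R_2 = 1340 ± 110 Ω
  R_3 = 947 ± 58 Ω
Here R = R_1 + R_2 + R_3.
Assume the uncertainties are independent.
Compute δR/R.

0.0476

Sums and differences: (δR)² = Σ (cᵢ δxᵢ)².
  (δR_1)² = 3020;  (δR_2)² = 12100;  (δR_3)² = 3360
δR = √(18500) = 136 Ω
R = 2860 Ω, so δR/R = 136/2860 = 0.0476.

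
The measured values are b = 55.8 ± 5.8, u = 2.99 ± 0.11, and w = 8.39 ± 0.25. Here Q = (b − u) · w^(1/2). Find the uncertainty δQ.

17.0

Let h = b − u = 52.8. δh = √(δb² + δu²) = √(33.6 + 0.0121) = 5.80, so δh/h = 0.110.
Q is then a monomial in h, w:
δQ/Q = √((δh/h)² + (½·δw/w)²) = √(0.0121 + 0.000222) = 0.111
Q = 153, so δQ = 0.111 × 153 = 17.0.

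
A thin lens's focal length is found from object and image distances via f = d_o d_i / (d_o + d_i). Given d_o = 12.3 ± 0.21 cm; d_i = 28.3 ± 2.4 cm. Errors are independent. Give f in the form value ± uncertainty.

8.57 ± 0.243 cm

∂f/∂d_o = (d_i/(d_o+d_i))² = 0.486;  ∂f/∂d_i = (d_o/(d_o+d_i))² = 0.0918
δf = √((∂f/∂d_o · δd_o)² + (∂f/∂d_i · δd_i)²) = √(0.0104 + 0.0485) = 0.243 cm
f = 8.57 cm.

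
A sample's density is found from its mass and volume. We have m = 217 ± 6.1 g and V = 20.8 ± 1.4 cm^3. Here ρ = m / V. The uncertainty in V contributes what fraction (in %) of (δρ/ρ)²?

85.1%

(δρ/ρ)² = (1·δm/m)² + (-1·δV/V)²
  m term: (1×0.0281)² = 0.000790
  V term: (-1×0.0673)² = 0.00453
Total = 0.00532. Share from V = 0.00453/0.00532 = 0.851.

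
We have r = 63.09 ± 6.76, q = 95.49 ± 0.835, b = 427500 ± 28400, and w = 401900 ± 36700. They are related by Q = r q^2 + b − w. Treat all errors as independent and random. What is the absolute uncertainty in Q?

77800

Let p = r·q^2 = 575300. δp/p = √((1·δr/r)² + (2·δq/q)²) = √(0.0115 + 0.000306) = 0.109, so δp = 62500.
Q = p + b − w: δQ = √(δp² + δb² + δw²) = √(3.9e+09 + 8.07e+08 + 1.35e+09) = 77800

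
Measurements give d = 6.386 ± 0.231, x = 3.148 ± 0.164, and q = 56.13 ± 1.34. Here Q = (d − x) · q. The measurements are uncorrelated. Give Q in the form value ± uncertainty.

Let u = d − x = 3.238. δu = √(δd² + δx²) = √(0.0534 + 0.0269) = 0.283, so δu/u = 0.0875.
Q is then a monomial in u, q:
δQ/Q = √((δu/u)² + (1·δq/q)²) = √(0.00765 + 0.000570) = 0.0907
Q = 181.7, so δQ = 0.0907 × 181.7 = 16.5.

181.7 ± 16.5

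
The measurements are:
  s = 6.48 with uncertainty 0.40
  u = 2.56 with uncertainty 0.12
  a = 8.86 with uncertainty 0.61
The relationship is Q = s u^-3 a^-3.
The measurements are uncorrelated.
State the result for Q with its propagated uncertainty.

0.000555 ± 0.000143

Q is a product of powers, so relative uncertainties combine in quadrature:
  (1·δs/s)² = (1×0.0617)² = 0.00381;  (-3·δu/u)² = (-3×0.0469)² = 0.0198;  (-3·δa/a)² = (-3×0.0688)² = 0.0427
δQ/Q = √(0.0662) = 0.257
Q = 0.000555, so δQ = 0.257 × 0.000555 = 0.000143.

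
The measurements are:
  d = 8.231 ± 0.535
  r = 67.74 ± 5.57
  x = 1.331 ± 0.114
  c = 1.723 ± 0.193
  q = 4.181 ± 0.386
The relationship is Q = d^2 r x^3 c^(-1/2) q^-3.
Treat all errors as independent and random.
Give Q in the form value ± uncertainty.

Q is a product of powers, so relative uncertainties combine in quadrature:
  (2·δd/d)² = (2×0.0650)² = 0.0169;  (1·δr/r)² = (1×0.0822)² = 0.00676;  (3·δx/x)² = (3×0.0856)² = 0.0660;  (−½·δc/c)² = (-0.5×0.112)² = 0.00314;  (-3·δq/q)² = (-3×0.0923)² = 0.0767
δQ/Q = √(0.170) = 0.412
Q = 112.8, so δQ = 0.412 × 112.8 = 46.4.

112.8 ± 46.4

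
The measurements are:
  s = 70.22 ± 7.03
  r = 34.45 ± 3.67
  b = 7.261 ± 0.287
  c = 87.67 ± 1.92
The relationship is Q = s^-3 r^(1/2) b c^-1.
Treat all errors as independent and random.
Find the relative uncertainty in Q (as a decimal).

Products/powers → add relative errors in quadrature, weighted by exponent:
  (-3·δs/s)² = (-3×0.100)² = 0.0902;  (½·δr/r)² = (0.5×0.107)² = 0.00284;  (1·δb/b)² = (1×0.0395)² = 0.00156;  (-1·δc/c)² = (-1×0.0219)² = 0.000480
δQ/Q = √(0.0951) = 0.308

0.308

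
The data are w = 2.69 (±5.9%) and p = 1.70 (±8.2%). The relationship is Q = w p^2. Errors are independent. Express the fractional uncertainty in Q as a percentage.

Since Q is a product/quotient, work with relative uncertainties:
  (1·δw/w)² = (1×0.0590)² = 0.00348;  (2·δp/p)² = (2×0.0820)² = 0.0269
δQ/Q = √(0.0304) = 0.174

17.4%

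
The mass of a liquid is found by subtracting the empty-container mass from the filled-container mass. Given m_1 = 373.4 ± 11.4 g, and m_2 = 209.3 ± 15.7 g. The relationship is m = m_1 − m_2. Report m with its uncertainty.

m is a linear combination, so absolute uncertainties add in quadrature:
  (δm_1)² = 130;  (δm_2)² = 246
δm = √(376) = 19.4 g
m = 164.1 g.

164.1 ± 19.4 g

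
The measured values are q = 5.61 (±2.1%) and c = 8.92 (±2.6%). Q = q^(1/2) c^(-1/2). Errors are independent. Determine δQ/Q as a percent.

Each factor contributes (exponent × relative error)² to (δQ/Q)²:
  (½·δq/q)² = (0.5×0.0210)² = 0.000110;  (−½·δc/c)² = (-0.5×0.0260)² = 0.000169
δQ/Q = √(0.000279) = 0.0167

1.67%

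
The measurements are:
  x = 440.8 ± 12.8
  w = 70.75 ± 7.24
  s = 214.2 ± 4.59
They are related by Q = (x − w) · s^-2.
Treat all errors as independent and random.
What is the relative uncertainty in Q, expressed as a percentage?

5.84%

Let u = x − w = 370.1. δu = √(δx² + δw²) = √(164 + 52.4) = 14.7, so δu/u = 0.0397.
Q is then a monomial in u, s:
δQ/Q = √((δu/u)² + (-2·δs/s)²) = √(0.00158 + 0.00184) = 0.0584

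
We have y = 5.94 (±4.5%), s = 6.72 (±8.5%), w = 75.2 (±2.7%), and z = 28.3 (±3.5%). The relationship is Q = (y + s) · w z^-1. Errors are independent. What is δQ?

Let u = y + s = 12.7. δu = √(δy² + δs²) = √(0.0714 + 0.326) = 0.631, so δu/u = 0.0498.
Q is then a monomial in u, w, z:
δQ/Q = √((δu/u)² + (1·δw/w)² + (-1·δz/z)²) = √(0.00248 + 0.000729 + 0.00123) = 0.0666
Q = 33.6, so δQ = 0.0666 × 33.6 = 2.24.

2.24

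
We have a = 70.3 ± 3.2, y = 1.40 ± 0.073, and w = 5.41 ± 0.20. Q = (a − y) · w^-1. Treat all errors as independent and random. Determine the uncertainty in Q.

0.756

Let u = a − y = 68.9. δu = √(δa² + δy²) = √(10.2 + 0.00533) = 3.20, so δu/u = 0.0465.
Q is then a monomial in u, w:
δQ/Q = √((δu/u)² + (-1·δw/w)²) = √(0.00216 + 0.00137) = 0.0594
Q = 12.7, so δQ = 0.0594 × 12.7 = 0.756.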